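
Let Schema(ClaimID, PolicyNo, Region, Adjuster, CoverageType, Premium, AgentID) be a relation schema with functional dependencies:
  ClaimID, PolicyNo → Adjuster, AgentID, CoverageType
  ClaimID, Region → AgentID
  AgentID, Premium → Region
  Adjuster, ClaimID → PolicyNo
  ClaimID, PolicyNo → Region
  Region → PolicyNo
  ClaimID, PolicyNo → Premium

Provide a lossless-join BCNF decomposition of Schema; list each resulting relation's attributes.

Candidate keys of the original relation: {Adjuster, ClaimID}, {AgentID, ClaimID, Premium}, {ClaimID, PolicyNo}, {ClaimID, Region}.
{Adjuster, AgentID, ClaimID, CoverageType, PolicyNo, Premium, Region}: {AgentID, Premium} determines {AgentID, PolicyNo, Premium, Region} here but is not a superkey — split on AgentID, Premium → PolicyNo, Region, giving {AgentID, PolicyNo, Premium, Region} and {Adjuster, AgentID, ClaimID, CoverageType, Premium}.
{AgentID, PolicyNo, Premium, Region}: {Region} determines {PolicyNo, Region} here but is not a superkey — split on Region → PolicyNo, giving {PolicyNo, Region} and {AgentID, Premium, Region}.
{PolicyNo, Region} is in BCNF.
{AgentID, Premium, Region} is in BCNF.
{Adjuster, AgentID, ClaimID, CoverageType, Premium} is in BCNF.

{Adjuster, AgentID, ClaimID, CoverageType, Premium}; {AgentID, Premium, Region}; {PolicyNo, Region}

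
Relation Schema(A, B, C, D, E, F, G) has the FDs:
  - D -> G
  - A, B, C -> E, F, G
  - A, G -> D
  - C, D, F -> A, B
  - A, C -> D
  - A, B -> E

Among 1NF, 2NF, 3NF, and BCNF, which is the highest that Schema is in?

1NF

Candidate keys: {A, B, C}, {A, C, F}, {C, D, F}. Prime attributes: {A, B, C, D, F}.
D -> G: {D}⁺ = {D, G}, which is not all of the attributes, so the left side is not a superkey — BCNF is violated.
D -> G has non-prime {G} on the right and a non-superkey on the left, so 3NF fails.
Since {A, B} ⊂ {A, B, C} and {A, B}⁺ ⊇ {E} with {E} non-prime, there is a partial dependency; 2NF fails.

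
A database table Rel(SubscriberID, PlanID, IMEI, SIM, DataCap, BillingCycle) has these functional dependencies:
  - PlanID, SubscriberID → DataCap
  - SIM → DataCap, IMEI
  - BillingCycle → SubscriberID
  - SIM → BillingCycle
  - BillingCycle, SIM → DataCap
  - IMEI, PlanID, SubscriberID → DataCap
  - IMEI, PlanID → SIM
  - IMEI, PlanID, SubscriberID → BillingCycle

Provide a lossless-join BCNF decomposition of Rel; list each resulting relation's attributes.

Candidate keys of the original relation: {IMEI, PlanID}, {PlanID, SIM}.
Within {BillingCycle, DataCap, IMEI, PlanID, SIM, SubscriberID}: {PlanID, SubscriberID}⁺ ∩ {BillingCycle, DataCap, IMEI, PlanID, SIM, SubscriberID} = {DataCap, PlanID, SubscriberID}, not the whole set, so PlanID, SubscriberID → DataCap violates BCNF; decompose into {DataCap, PlanID, SubscriberID} and {BillingCycle, IMEI, PlanID, SIM, SubscriberID}.
{DataCap, PlanID, SubscriberID} has no BCNF violation.
Within {BillingCycle, IMEI, PlanID, SIM, SubscriberID}: {SIM}⁺ ∩ {BillingCycle, IMEI, PlanID, SIM, SubscriberID} = {BillingCycle, IMEI, SIM, SubscriberID}, not the whole set, so SIM → BillingCycle, IMEI, SubscriberID violates BCNF; decompose into {BillingCycle, IMEI, SIM, SubscriberID} and {PlanID, SIM}.
Within {BillingCycle, IMEI, SIM, SubscriberID}: {BillingCycle}⁺ ∩ {BillingCycle, IMEI, SIM, SubscriberID} = {BillingCycle, SubscriberID}, not the whole set, so BillingCycle → SubscriberID violates BCNF; decompose into {BillingCycle, SubscriberID} and {BillingCycle, IMEI, SIM}.
{BillingCycle, SubscriberID} has no BCNF violation.
{BillingCycle, IMEI, SIM} has no BCNF violation.
{PlanID, SIM} has no BCNF violation.

{BillingCycle, IMEI, SIM}; {BillingCycle, SubscriberID}; {DataCap, PlanID, SubscriberID}; {PlanID, SIM}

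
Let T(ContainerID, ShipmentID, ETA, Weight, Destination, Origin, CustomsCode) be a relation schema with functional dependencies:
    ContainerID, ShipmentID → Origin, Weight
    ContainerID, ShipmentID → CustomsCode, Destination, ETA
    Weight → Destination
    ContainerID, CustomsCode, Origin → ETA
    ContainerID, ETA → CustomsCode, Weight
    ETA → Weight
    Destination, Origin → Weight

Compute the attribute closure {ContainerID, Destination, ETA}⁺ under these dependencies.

Start with {ContainerID, Destination, ETA}.
ContainerID, ETA → CustomsCode, Weight applies; add {CustomsCode, Weight} → now {ContainerID, CustomsCode, Destination, ETA, Weight}.
No further FD applies.

{ContainerID, CustomsCode, Destination, ETA, Weight}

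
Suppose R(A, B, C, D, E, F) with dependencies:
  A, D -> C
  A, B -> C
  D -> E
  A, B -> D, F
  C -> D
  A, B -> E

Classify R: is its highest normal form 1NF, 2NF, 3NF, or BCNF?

2NF

Candidate key: {A, B}. Prime attributes: {A, B}.
For A, D -> C we have {A, D}⁺ = {A, C, D, E}; {A, D} is not a superkey, so BCNF fails.
Because {C} is non-prime and the left side of A, D -> C is not a superkey, the relation is not in 3NF.
No non-prime attribute depends on a proper subset of any candidate key, so 2NF holds.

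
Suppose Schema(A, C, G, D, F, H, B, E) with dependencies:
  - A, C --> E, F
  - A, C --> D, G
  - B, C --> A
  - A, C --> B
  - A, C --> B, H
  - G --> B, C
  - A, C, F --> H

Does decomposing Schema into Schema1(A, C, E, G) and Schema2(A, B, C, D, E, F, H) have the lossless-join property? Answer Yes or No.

Yes

The shared attributes are {A, C, E} and {A, C, E}⁺ = {A, B, C, D, E, F, G, H}.
This includes all of Schema1, so the common attributes are a superkey of Schema1 — the join is lossless.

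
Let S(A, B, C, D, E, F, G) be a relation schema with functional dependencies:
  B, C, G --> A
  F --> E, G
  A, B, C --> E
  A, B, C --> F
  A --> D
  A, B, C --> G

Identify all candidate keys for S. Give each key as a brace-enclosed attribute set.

{B, C} never appear on the right of any FD, so every key must include all of them.
{A, B, C}⁺ = {A, B, C, D, E, F, G}, which is every attribute, so {A, B, C} is a candidate key.
{B, C, F}⁺ = {A, B, C, D, E, F, G}, which is every attribute, so {B, C, F} is a candidate key.
{B, C, G}⁺ = {A, B, C, D, E, F, G}, which is every attribute, so {B, C, G} is a candidate key.
Any other superkey properly contains one of these, so there are no further candidate keys.

{A, B, C}, {B, C, F}, {B, C, G}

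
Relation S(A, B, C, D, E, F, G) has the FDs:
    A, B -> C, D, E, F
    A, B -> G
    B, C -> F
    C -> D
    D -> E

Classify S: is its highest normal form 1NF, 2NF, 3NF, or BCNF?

2NF

Candidate key: {A, B}. Prime attributes: {A, B}.
For B, C -> F we have {B, C}⁺ = {B, C, D, E, F}; {B, C} is not a superkey, so BCNF fails.
B, C -> F determines the non-prime attribute {F} from a non-superkey — 3NF is violated.
No non-prime attribute depends on a proper subset of any candidate key, so 2NF holds.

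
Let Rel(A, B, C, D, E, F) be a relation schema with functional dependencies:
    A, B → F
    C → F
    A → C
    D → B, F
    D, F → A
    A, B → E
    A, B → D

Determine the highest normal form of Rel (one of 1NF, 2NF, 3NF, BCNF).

Candidate keys: {A, B}, {D}. Prime attributes: {A, B, D}.
C → F breaks BCNF: {C}⁺ = {C, F}, so {C} is not a superkey.
C → F determines the non-prime attribute {F} from a non-superkey — 3NF is violated.
{A} is a proper subset of the key {A, B}, and {A}⁺ contains the non-prime attributes {C, F} — a partial dependency, so 2NF is violated.

1NF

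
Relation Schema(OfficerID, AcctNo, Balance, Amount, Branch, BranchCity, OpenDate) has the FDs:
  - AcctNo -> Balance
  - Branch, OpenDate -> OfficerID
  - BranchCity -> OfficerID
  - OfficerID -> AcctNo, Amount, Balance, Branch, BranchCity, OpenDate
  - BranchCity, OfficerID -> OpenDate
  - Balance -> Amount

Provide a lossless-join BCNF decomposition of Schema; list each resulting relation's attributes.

{AcctNo, Balance}; {AcctNo, Branch, BranchCity, OfficerID, OpenDate}; {Amount, Balance}

Candidate keys of the original relation: {Branch, OpenDate}, {BranchCity}, {OfficerID}.
In {AcctNo, Amount, Balance, Branch, BranchCity, OfficerID, OpenDate}, {AcctNo} is not a superkey ({AcctNo}⁺ restricted to this set is {AcctNo, Amount, Balance}), so split on AcctNo -> Amount, Balance into {AcctNo, Amount, Balance} and {AcctNo, Branch, BranchCity, OfficerID, OpenDate}.
In {AcctNo, Amount, Balance}, {Balance} is not a superkey ({Balance}⁺ restricted to this set is {Amount, Balance}), so split on Balance -> Amount into {Amount, Balance} and {AcctNo, Balance}.
{Amount, Balance} has no BCNF violation.
{AcctNo, Balance} has no BCNF violation.
{AcctNo, Branch, BranchCity, OfficerID, OpenDate} has no BCNF violation.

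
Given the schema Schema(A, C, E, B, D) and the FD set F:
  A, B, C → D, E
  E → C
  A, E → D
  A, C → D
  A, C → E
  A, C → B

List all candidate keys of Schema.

{A} never appears on the right of any FD, so every key must include it.
{A, C}⁺ = {A, B, C, D, E}, which is every attribute, so {A, C} is a candidate key.
{A, E}⁺ = {A, B, C, D, E}, which is every attribute, so {A, E} is a candidate key.
Any other superkey properly contains one of these, so there are no further candidate keys.

{A, C}, {A, E}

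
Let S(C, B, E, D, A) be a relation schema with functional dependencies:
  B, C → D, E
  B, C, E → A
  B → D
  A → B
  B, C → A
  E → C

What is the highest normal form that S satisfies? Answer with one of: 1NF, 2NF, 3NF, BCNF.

Candidate keys: {A, C}, {A, E}, {B, C}, {B, E}. Prime attributes: {A, B, C, E}.
B → D: {B}⁺ = {B, D}, which is not all of the attributes, so the left side is not a superkey — BCNF is violated.
B → D has non-prime {D} on the right and a non-superkey on the left, so 3NF fails.
{A} is a proper subset of the key {A, C}, and {A}⁺ contains the non-prime attribute {D} — a partial dependency, so 2NF is violated.

1NF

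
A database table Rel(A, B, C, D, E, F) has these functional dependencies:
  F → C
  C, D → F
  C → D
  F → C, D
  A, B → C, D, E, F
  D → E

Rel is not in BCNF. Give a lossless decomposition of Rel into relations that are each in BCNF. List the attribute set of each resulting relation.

{A, B, F}; {C, D, F}; {D, E}

Candidate key of the original relation: {A, B}.
{A, B, C, D, E, F}: {F} determines {C, D, E, F} here but is not a superkey — split on F → C, D, E, giving {C, D, E, F} and {A, B, F}.
{C, D, E, F}: {D} determines {D, E} here but is not a superkey — split on D → E, giving {D, E} and {C, D, F}.
{D, E} is in BCNF.
{C, D, F} is in BCNF.
{A, B, F} is in BCNF.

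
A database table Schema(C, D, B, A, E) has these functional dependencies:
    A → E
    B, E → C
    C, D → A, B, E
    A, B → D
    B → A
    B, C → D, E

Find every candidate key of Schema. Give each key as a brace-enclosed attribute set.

{B}⁺ = {A, B, C, D, E}, which is every attribute, so {B} is a candidate key.
{C, D}⁺ = {A, B, C, D, E}, which is every attribute, so {C, D} is a candidate key.
These are minimal and exhaustive — every other superkey contains one of them.

{B}, {C, D}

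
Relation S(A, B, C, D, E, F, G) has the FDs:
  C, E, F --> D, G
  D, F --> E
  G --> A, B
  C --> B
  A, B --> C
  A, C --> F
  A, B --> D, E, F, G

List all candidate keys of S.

{G} is a candidate key since {G}⁺ = {A, B, C, D, E, F, G} covers every attribute.
{A, B} is a candidate key since {A, B}⁺ = {A, B, C, D, E, F, G} covers every attribute.
{A, C} is a candidate key since {A, C}⁺ = {A, B, C, D, E, F, G} covers every attribute.
{C, D, F} is a candidate key since {C, D, F}⁺ = {A, B, C, D, E, F, G} covers every attribute.
{C, E, F} is a candidate key since {C, E, F}⁺ = {A, B, C, D, E, F, G} covers every attribute.
Any other superkey properly contains one of these, so there are no further candidate keys.

{A, B}, {A, C}, {C, D, F}, {C, E, F}, {G}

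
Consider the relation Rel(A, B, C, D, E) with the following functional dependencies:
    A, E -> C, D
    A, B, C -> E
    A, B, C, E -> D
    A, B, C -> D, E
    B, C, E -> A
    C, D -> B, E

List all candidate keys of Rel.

{A, B, C}, {A, E}, {B, C, E}, {C, D}

Closure of {A, E} is {A, B, C, D, E}, the whole schema; {A, E} is a candidate key.
Closure of {C, D} is {A, B, C, D, E}, the whole schema; {C, D} is a candidate key.
Closure of {A, B, C} is {A, B, C, D, E}, the whole schema; {A, B, C} is a candidate key.
Closure of {B, C, E} is {A, B, C, D, E}, the whole schema; {B, C, E} is a candidate key.
Any other superkey properly contains one of these, so there are no further candidate keys.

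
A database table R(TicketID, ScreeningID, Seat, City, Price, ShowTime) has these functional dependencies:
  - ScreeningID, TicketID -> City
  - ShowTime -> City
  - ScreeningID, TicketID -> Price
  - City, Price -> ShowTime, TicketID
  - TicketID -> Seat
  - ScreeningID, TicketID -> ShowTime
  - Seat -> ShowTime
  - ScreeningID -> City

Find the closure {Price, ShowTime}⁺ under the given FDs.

{City, Price, Seat, ShowTime, TicketID}

Start with {Price, ShowTime}.
ShowTime -> City applies; add {City} → now {City, Price, ShowTime}.
City, Price -> ShowTime, TicketID applies; add {TicketID} → now {City, Price, ShowTime, TicketID}.
TicketID -> Seat applies; add {Seat} → now {City, Price, Seat, ShowTime, TicketID}.
No further FD applies.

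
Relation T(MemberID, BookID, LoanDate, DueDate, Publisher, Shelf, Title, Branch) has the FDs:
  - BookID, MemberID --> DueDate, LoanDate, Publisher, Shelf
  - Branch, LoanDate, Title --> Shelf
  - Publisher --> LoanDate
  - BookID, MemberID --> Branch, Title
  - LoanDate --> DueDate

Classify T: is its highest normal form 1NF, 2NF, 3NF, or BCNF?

2NF

Candidate key: {BookID, MemberID}. Prime attributes: {BookID, MemberID}.
Branch, LoanDate, Title --> Shelf: {Branch, LoanDate, Title}⁺ = {Branch, DueDate, LoanDate, Shelf, Title}, which is not all of the attributes, so the left side is not a superkey — BCNF is violated.
Branch, LoanDate, Title --> Shelf determines the non-prime attribute {Shelf} from a non-superkey — 3NF is violated.
No non-prime attribute depends on a proper subset of any candidate key, so 2NF holds.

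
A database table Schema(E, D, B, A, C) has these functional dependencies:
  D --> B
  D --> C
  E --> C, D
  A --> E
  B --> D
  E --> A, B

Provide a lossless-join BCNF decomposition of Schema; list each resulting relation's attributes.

{A, D, E}; {B, C, D}

Candidate keys of the original relation: {A}, {E}.
In {A, B, C, D, E}, {D} is not a superkey ({D}⁺ restricted to this set is {B, C, D}), so split on D --> B, C into {B, C, D} and {A, D, E}.
{B, C, D} has no BCNF violation.
{A, D, E} has no BCNF violation.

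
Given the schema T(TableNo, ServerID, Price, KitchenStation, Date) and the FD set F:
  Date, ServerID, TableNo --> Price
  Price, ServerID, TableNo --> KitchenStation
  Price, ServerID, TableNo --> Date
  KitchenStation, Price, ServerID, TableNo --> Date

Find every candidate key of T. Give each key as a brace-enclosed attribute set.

{ServerID, TableNo} never appear on the right of any FD, so every key must include all of them.
{Date, ServerID, TableNo}⁺ = {Date, KitchenStation, Price, ServerID, TableNo}, which is every attribute, so {Date, ServerID, TableNo} is a candidate key.
{Price, ServerID, TableNo}⁺ = {Date, KitchenStation, Price, ServerID, TableNo}, which is every attribute, so {Price, ServerID, TableNo} is a candidate key.
Any other superkey properly contains one of these, so there are no further candidate keys.

{Date, ServerID, TableNo}, {Price, ServerID, TableNo}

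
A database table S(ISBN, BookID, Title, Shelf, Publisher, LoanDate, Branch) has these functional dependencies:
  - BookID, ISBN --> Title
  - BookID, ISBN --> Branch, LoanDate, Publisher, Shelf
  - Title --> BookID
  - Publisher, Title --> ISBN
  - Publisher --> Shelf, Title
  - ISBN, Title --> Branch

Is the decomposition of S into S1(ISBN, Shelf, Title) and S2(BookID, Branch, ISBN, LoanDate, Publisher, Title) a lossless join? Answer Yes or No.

S1 ∩ S2 = {ISBN, Title}; its closure under F is {BookID, Branch, ISBN, LoanDate, Publisher, Shelf, Title}.
Since S1 ⊆ {BookID, Branch, ISBN, LoanDate, Publisher, Shelf, Title}, the intersection is a superkey of S1; the decomposition is lossless.

Yes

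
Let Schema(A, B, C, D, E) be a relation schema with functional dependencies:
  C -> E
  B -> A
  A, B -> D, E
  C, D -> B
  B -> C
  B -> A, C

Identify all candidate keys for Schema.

{B}, {C, D}

{B}⁺ = {A, B, C, D, E} — all of the relation — so {B} is a candidate key.
{C, D}⁺ = {A, B, C, D, E} — all of the relation — so {C, D} is a candidate key.
Any other superkey properly contains one of these, so there are no further candidate keys.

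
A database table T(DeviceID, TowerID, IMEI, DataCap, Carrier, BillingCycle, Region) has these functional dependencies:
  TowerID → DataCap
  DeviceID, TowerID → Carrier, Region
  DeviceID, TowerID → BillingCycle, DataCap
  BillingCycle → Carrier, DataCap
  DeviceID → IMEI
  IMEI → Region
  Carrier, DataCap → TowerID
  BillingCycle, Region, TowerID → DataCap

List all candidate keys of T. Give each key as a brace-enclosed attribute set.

{BillingCycle, DeviceID}, {Carrier, DataCap, DeviceID}, {DeviceID, TowerID}

Attributes never on any right-hand side: {DeviceID} — every candidate key must contain it.
{BillingCycle, DeviceID}⁺ = {BillingCycle, Carrier, DataCap, DeviceID, IMEI, Region, TowerID}, which is every attribute, so {BillingCycle, DeviceID} is a candidate key.
{DeviceID, TowerID}⁺ = {BillingCycle, Carrier, DataCap, DeviceID, IMEI, Region, TowerID}, which is every attribute, so {DeviceID, TowerID} is a candidate key.
{Carrier, DataCap, DeviceID}⁺ = {BillingCycle, Carrier, DataCap, DeviceID, IMEI, Region, TowerID}, which is every attribute, so {Carrier, DataCap, DeviceID} is a candidate key.
These are minimal and exhaustive — every other superkey contains one of them.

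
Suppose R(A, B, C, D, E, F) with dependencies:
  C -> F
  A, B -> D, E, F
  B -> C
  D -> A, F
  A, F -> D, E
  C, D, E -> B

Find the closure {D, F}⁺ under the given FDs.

Start with {D, F}.
D -> A, F applies; add {A} → now {A, D, F}.
A, F -> D, E applies; add {E} → now {A, D, E, F}.
No further FD applies.

{A, D, E, F}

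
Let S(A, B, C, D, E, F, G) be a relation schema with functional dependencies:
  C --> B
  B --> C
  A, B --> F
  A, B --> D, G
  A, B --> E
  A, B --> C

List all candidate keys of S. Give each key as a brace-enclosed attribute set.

{A, B}, {A, C}

{A} never appears on the right of any FD, so every key must include it.
Closure of {A, B} is {A, B, C, D, E, F, G}, the whole schema; {A, B} is a candidate key.
Closure of {A, C} is {A, B, C, D, E, F, G}, the whole schema; {A, C} is a candidate key.
Any other superkey properly contains one of these, so there are no further candidate keys.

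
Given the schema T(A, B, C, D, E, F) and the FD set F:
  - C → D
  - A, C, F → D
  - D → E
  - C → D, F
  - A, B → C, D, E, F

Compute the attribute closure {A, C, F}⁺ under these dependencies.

{A, C, D, E, F}

Start with {A, C, F}.
C → D applies; add {D} → now {A, C, D, F}.
D → E applies; add {E} → now {A, C, D, E, F}.
No further FD applies.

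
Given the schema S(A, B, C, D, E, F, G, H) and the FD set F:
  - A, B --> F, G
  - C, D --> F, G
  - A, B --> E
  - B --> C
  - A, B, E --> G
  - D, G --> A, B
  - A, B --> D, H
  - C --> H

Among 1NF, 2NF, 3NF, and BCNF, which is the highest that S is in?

Candidate keys: {A, B}, {B, D}, {C, D}, {D, G}. Prime attributes: {A, B, C, D, G}.
B --> C: {B}⁺ = {B, C, H}, which is not all of the attributes, so the left side is not a superkey — BCNF is violated.
Because {H} is non-prime and the left side of C --> H is not a superkey, the relation is not in 3NF.
The proper key subset {B} of {A, B} determines non-prime {H}, so the relation is not even in 2NF.

1NF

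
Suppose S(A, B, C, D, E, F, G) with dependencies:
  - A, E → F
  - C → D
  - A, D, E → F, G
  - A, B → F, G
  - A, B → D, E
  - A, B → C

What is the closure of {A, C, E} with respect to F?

Start with {A, C, E}.
A, E → F applies; add {F} → now {A, C, E, F}.
C → D applies; add {D} → now {A, C, D, E, F}.
A, D, E → F, G applies; add {G} → now {A, C, D, E, F, G}.
No further FD applies.

{A, C, D, E, F, G}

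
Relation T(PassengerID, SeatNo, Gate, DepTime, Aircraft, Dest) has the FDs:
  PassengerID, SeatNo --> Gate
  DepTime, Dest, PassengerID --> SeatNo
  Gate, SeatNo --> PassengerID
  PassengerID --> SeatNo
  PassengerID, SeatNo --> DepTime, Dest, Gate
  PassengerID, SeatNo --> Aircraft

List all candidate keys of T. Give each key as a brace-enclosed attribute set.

{Gate, SeatNo}, {PassengerID}

{PassengerID} is a candidate key since {PassengerID}⁺ = {Aircraft, DepTime, Dest, Gate, PassengerID, SeatNo} covers every attribute.
{Gate, SeatNo} is a candidate key since {Gate, SeatNo}⁺ = {Aircraft, DepTime, Dest, Gate, PassengerID, SeatNo} covers every attribute.
These are minimal and exhaustive — every other superkey contains one of them.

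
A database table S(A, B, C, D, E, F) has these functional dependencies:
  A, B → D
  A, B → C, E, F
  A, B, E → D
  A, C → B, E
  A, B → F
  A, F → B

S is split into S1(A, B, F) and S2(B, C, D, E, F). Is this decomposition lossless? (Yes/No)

No

S1 ∩ S2 = {B, F}; its closure under F is {B, F}.
The closure covers neither S1 nor S2 entirely; the join is not lossless.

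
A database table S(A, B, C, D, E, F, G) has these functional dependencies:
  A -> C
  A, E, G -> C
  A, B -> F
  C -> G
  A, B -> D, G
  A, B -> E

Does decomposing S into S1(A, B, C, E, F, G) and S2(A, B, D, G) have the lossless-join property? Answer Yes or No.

Yes

Common attributes: {A, B, G}; their closure is {A, B, C, D, E, F, G}.
S1 is contained in that closure, so S1 ∩ S2 -> S1 holds and the join is lossless.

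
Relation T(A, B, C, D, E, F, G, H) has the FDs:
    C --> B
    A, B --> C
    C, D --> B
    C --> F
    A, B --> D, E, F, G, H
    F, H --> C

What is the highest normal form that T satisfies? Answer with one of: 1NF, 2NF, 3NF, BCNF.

Candidate keys: {A, B}, {A, C}, {A, F, H}. Prime attributes: {A, B, C, F, H}.
C --> B breaks BCNF: {C}⁺ = {B, C, F}, so {C} is not a superkey.
Since {B} ⊆ prime attributes and every other non-superkey FD also has a prime right side, the schema is in 3NF.

3NF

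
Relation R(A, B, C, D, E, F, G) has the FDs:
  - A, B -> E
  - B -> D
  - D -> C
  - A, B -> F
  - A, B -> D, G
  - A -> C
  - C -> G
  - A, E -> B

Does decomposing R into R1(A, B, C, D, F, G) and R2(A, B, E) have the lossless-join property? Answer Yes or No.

R1 ∩ R2 = {A, B}; its closure under F is {A, B, C, D, E, F, G}.
Since R1 ⊆ {A, B, C, D, E, F, G}, the intersection is a superkey of R1; the decomposition is lossless.

Yes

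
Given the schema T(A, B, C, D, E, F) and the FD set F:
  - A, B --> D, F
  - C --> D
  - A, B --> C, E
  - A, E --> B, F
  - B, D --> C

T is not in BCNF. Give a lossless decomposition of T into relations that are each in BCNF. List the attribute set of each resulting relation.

{A, B, C, E, F}; {C, D}

Candidate keys of the original relation: {A, B}, {A, E}.
{A, B, C, D, E, F}: {C} determines {C, D} here but is not a superkey — split on C --> D, giving {C, D} and {A, B, C, E, F}.
{C, D} is in BCNF.
{A, B, C, E, F} is in BCNF.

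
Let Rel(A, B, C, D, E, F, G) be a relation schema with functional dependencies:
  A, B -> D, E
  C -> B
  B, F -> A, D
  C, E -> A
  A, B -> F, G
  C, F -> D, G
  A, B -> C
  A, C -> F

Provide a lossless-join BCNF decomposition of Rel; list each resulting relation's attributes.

Candidate keys of the original relation: {A, B}, {A, C}, {B, F}, {C, E}, {C, F}.
{A, B, C, D, E, F, G}: {C} determines {B, C} here but is not a superkey — split on C -> B, giving {B, C} and {A, C, D, E, F, G}.
{B, C} has no BCNF violation.
{A, C, D, E, F, G} has no BCNF violation.

{A, C, D, E, F, G}; {B, C}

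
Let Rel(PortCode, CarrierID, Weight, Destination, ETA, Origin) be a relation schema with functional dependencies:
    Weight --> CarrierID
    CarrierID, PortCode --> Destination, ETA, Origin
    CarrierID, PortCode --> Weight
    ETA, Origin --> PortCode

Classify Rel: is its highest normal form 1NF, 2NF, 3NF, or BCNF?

Candidate keys: {CarrierID, ETA, Origin}, {CarrierID, PortCode}, {ETA, Origin, Weight}, {PortCode, Weight}. Prime attributes: {CarrierID, ETA, Origin, PortCode, Weight}.
Weight --> CarrierID: {Weight}⁺ = {CarrierID, Weight}, which is not all of the attributes, so the left side is not a superkey — BCNF is violated.
Since {CarrierID} ⊆ prime attributes and every other non-superkey FD also has a prime right side, the schema is in 3NF.

3NF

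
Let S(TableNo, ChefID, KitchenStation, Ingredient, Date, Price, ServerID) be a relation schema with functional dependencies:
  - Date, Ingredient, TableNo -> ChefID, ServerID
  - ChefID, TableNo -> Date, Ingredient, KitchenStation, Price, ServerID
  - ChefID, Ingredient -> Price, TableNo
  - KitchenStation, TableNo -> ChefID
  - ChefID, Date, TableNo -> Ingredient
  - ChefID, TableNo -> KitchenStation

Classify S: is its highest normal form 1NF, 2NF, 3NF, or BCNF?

Candidate keys: {ChefID, Ingredient}, {ChefID, TableNo}, {Date, Ingredient, TableNo}, {KitchenStation, TableNo}. Prime attributes: {ChefID, Date, Ingredient, KitchenStation, TableNo}.
Every FD has a superkey on the left, so the relation is in BCNF.

BCNF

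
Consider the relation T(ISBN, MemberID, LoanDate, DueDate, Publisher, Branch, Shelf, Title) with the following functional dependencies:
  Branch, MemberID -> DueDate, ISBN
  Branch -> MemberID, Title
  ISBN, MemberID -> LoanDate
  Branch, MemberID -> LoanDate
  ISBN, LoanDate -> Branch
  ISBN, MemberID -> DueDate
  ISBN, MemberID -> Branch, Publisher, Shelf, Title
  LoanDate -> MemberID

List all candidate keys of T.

{Branch} is a candidate key since {Branch}⁺ = {Branch, DueDate, ISBN, LoanDate, MemberID, Publisher, Shelf, Title} covers every attribute.
{ISBN, LoanDate} is a candidate key since {ISBN, LoanDate}⁺ = {Branch, DueDate, ISBN, LoanDate, MemberID, Publisher, Shelf, Title} covers every attribute.
{ISBN, MemberID} is a candidate key since {ISBN, MemberID}⁺ = {Branch, DueDate, ISBN, LoanDate, MemberID, Publisher, Shelf, Title} covers every attribute.
Any other superkey properly contains one of these, so there are no further candidate keys.

{Branch}, {ISBN, LoanDate}, {ISBN, MemberID}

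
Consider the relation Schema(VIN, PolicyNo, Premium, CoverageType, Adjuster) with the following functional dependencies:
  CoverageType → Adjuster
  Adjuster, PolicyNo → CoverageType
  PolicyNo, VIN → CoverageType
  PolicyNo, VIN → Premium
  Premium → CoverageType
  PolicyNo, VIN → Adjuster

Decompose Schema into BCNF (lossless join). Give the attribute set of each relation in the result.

Candidate key of the original relation: {PolicyNo, VIN}.
Within {Adjuster, CoverageType, PolicyNo, Premium, VIN}: {CoverageType}⁺ ∩ {Adjuster, CoverageType, PolicyNo, Premium, VIN} = {Adjuster, CoverageType}, not the whole set, so CoverageType → Adjuster violates BCNF; decompose into {Adjuster, CoverageType} and {CoverageType, PolicyNo, Premium, VIN}.
{Adjuster, CoverageType}: every determinant is a superkey — BCNF.
Within {CoverageType, PolicyNo, Premium, VIN}: {Premium}⁺ ∩ {CoverageType, PolicyNo, Premium, VIN} = {CoverageType, Premium}, not the whole set, so Premium → CoverageType violates BCNF; decompose into {CoverageType, Premium} and {PolicyNo, Premium, VIN}.
{CoverageType, Premium}: every determinant is a superkey — BCNF.
{PolicyNo, Premium, VIN}: every determinant is a superkey — BCNF.

{Adjuster, CoverageType}; {CoverageType, Premium}; {PolicyNo, Premium, VIN}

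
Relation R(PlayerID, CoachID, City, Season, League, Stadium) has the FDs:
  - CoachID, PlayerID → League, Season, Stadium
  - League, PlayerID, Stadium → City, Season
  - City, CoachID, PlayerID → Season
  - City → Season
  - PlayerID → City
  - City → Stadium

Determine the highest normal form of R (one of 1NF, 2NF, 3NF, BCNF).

Candidate key: {CoachID, PlayerID}. Prime attributes: {CoachID, PlayerID}.
League, PlayerID, Stadium → City, Season: {League, PlayerID, Stadium}⁺ = {City, League, PlayerID, Season, Stadium}, which is not all of the attributes, so the left side is not a superkey — BCNF is violated.
Because {City, Season} are non-prime and the left side of League, PlayerID, Stadium → City, Season is not a superkey, the relation is not in 3NF.
The proper key subset {PlayerID} of {CoachID, PlayerID} determines non-prime {City, Season, Stadium}, so the relation is not even in 2NF.

1NF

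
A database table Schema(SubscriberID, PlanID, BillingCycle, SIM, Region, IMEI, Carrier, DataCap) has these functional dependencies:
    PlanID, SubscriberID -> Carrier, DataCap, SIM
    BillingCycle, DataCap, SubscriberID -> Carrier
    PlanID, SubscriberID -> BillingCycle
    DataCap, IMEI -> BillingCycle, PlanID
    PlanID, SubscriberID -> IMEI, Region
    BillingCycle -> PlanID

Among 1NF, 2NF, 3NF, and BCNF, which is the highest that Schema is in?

Candidate keys: {BillingCycle, SubscriberID}, {DataCap, IMEI, SubscriberID}, {PlanID, SubscriberID}. Prime attributes: {BillingCycle, DataCap, IMEI, PlanID, SubscriberID}.
DataCap, IMEI -> BillingCycle, PlanID: {DataCap, IMEI}⁺ = {BillingCycle, DataCap, IMEI, PlanID}, which is not all of the attributes, so the left side is not a superkey — BCNF is violated.
Its right-hand attributes {BillingCycle, PlanID} are all prime, as are those of every other non-superkey FD — the relation is in 3NF.

3NF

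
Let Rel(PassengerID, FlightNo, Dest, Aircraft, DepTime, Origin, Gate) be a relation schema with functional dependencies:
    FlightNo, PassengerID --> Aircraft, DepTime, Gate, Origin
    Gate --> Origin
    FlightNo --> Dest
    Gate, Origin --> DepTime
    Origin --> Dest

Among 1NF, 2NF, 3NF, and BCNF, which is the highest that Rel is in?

Candidate key: {FlightNo, PassengerID}. Prime attributes: {FlightNo, PassengerID}.
For Gate --> Origin we have {Gate}⁺ = {DepTime, Dest, Gate, Origin}; {Gate} is not a superkey, so BCNF fails.
Because {Origin} is non-prime and the left side of Gate --> Origin is not a superkey, the relation is not in 3NF.
The proper key subset {FlightNo} of {FlightNo, PassengerID} determines non-prime {Dest}, so the relation is not even in 2NF.

1NF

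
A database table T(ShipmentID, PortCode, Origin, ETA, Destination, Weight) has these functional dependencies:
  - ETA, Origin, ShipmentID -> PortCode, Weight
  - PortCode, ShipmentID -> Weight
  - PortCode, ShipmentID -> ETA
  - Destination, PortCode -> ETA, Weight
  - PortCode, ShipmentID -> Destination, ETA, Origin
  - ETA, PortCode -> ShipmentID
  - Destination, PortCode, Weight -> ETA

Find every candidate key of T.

{Destination, PortCode} is a candidate key since {Destination, PortCode}⁺ = {Destination, ETA, Origin, PortCode, ShipmentID, Weight} covers every attribute.
{ETA, PortCode} is a candidate key since {ETA, PortCode}⁺ = {Destination, ETA, Origin, PortCode, ShipmentID, Weight} covers every attribute.
{PortCode, ShipmentID} is a candidate key since {PortCode, ShipmentID}⁺ = {Destination, ETA, Origin, PortCode, ShipmentID, Weight} covers every attribute.
{ETA, Origin, ShipmentID} is a candidate key since {ETA, Origin, ShipmentID}⁺ = {Destination, ETA, Origin, PortCode, ShipmentID, Weight} covers every attribute.
No proper subset of any of these is a key, and no other minimal superkey exists.

{Destination, PortCode}, {ETA, Origin, ShipmentID}, {ETA, PortCode}, {PortCode, ShipmentID}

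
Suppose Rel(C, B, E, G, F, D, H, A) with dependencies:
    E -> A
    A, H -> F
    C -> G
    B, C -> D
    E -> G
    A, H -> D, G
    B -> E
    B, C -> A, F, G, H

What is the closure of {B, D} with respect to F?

Start with {B, D}.
B -> E applies; add {E} → now {B, D, E}.
E -> A applies; add {A} → now {A, B, D, E}.
E -> G applies; add {G} → now {A, B, D, E, G}.
No further FD applies.

{A, B, D, E, G}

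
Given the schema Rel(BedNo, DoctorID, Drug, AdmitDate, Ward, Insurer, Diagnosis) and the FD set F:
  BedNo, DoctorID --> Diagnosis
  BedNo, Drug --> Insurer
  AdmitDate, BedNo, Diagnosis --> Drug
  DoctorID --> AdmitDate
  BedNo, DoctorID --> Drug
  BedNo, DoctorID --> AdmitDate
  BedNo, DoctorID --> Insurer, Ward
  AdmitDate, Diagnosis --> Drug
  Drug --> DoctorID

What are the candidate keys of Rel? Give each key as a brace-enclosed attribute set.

{BedNo} never appears on the right of any FD, so every key must include it.
{BedNo, DoctorID} is a candidate key since {BedNo, DoctorID}⁺ = {AdmitDate, BedNo, Diagnosis, DoctorID, Drug, Insurer, Ward} covers every attribute.
{BedNo, Drug} is a candidate key since {BedNo, Drug}⁺ = {AdmitDate, BedNo, Diagnosis, DoctorID, Drug, Insurer, Ward} covers every attribute.
{AdmitDate, BedNo, Diagnosis} is a candidate key since {AdmitDate, BedNo, Diagnosis}⁺ = {AdmitDate, BedNo, Diagnosis, DoctorID, Drug, Insurer, Ward} covers every attribute.
No proper subset of any of these is a key, and no other minimal superkey exists.

{AdmitDate, BedNo, Diagnosis}, {BedNo, DoctorID}, {BedNo, Drug}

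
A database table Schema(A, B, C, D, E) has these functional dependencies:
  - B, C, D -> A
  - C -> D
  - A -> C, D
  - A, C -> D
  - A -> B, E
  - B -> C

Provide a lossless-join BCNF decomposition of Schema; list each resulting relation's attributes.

Candidate keys of the original relation: {A}, {B}.
In {A, B, C, D, E}, {C} is not a superkey ({C}⁺ restricted to this set is {C, D}), so split on C -> D into {C, D} and {A, B, C, E}.
{C, D} is in BCNF.
{A, B, C, E} is in BCNF.

{A, B, C, E}; {C, D}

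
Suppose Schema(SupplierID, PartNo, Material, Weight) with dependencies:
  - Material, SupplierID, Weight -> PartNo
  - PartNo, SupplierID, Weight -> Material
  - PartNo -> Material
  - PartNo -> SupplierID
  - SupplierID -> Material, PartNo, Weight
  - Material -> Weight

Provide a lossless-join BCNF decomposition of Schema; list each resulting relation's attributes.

{Material, PartNo, SupplierID}; {Material, Weight}

Candidate keys of the original relation: {PartNo}, {SupplierID}.
{Material, PartNo, SupplierID, Weight}: {Material} determines {Material, Weight} here but is not a superkey — split on Material -> Weight, giving {Material, Weight} and {Material, PartNo, SupplierID}.
{Material, Weight} has no BCNF violation.
{Material, PartNo, SupplierID} has no BCNF violation.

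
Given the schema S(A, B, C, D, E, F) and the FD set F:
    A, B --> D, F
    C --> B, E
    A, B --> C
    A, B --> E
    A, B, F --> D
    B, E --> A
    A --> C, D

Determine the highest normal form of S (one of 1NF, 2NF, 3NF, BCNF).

BCNF

Candidate keys: {A}, {B, E}, {C}. Prime attributes: {A, B, C, E}.
The left-hand side of every FD is a superkey, so BCNF is satisfied.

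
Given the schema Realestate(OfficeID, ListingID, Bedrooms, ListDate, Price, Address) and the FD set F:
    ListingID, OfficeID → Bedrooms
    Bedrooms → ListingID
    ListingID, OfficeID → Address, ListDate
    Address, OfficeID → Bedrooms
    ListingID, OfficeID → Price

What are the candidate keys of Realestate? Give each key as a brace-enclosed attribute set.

{Address, OfficeID}, {Bedrooms, OfficeID}, {ListingID, OfficeID}

Attributes never on any right-hand side: {OfficeID} — every candidate key must contain it.
Closure of {Address, OfficeID} is {Address, Bedrooms, ListDate, ListingID, OfficeID, Price}, the whole schema; {Address, OfficeID} is a candidate key.
Closure of {Bedrooms, OfficeID} is {Address, Bedrooms, ListDate, ListingID, OfficeID, Price}, the whole schema; {Bedrooms, OfficeID} is a candidate key.
Closure of {ListingID, OfficeID} is {Address, Bedrooms, ListDate, ListingID, OfficeID, Price}, the whole schema; {ListingID, OfficeID} is a candidate key.
No proper subset of any of these is a key, and no other minimal superkey exists.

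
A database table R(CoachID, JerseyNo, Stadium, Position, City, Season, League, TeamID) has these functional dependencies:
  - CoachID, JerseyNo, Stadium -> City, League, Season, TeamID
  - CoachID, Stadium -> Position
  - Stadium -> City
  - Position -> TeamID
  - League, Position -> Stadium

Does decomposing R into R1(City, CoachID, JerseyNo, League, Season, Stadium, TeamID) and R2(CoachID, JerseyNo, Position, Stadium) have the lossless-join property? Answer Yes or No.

R1 ∩ R2 = {CoachID, JerseyNo, Stadium}; its closure under F is {City, CoachID, JerseyNo, League, Position, Season, Stadium, TeamID}.
Since R1 ⊆ {City, CoachID, JerseyNo, League, Position, Season, Stadium, TeamID}, the intersection is a superkey of R1; the decomposition is lossless.

Yes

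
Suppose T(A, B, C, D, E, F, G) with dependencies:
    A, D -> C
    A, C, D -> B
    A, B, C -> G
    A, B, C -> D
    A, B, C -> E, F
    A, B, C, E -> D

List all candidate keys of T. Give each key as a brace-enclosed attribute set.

No FD produces {A}, so it must be in every candidate key.
{A, D} is a candidate key since {A, D}⁺ = {A, B, C, D, E, F, G} covers every attribute.
{A, B, C} is a candidate key since {A, B, C}⁺ = {A, B, C, D, E, F, G} covers every attribute.
No proper subset of any of these is a key, and no other minimal superkey exists.

{A, B, C}, {A, D}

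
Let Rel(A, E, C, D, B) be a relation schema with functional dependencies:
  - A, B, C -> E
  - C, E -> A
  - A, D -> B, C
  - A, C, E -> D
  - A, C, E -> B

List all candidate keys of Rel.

{A, B, C}, {A, D}, {C, E}

{A, D}⁺ = {A, B, C, D, E} — all of the relation — so {A, D} is a candidate key.
{C, E}⁺ = {A, B, C, D, E} — all of the relation — so {C, E} is a candidate key.
{A, B, C}⁺ = {A, B, C, D, E} — all of the relation — so {A, B, C} is a candidate key.
Any other superkey properly contains one of these, so there are no further candidate keys.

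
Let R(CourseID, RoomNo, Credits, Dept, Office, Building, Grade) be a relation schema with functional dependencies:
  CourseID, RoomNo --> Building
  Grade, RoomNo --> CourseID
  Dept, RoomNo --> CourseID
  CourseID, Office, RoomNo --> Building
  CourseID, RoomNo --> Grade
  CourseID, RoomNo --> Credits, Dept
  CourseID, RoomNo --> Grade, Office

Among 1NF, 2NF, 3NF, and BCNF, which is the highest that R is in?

BCNF

Candidate keys: {CourseID, RoomNo}, {Dept, RoomNo}, {Grade, RoomNo}. Prime attributes: {CourseID, Dept, Grade, RoomNo}.
The left-hand side of every FD is a superkey, so BCNF is satisfied.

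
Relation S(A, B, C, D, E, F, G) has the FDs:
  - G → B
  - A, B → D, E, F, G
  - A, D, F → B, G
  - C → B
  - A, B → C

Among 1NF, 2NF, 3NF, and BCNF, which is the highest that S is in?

3NF

Candidate keys: {A, B}, {A, C}, {A, D, F}, {A, G}. Prime attributes: {A, B, C, D, F, G}.
G → B: {G}⁺ = {B, G}, which is not all of the attributes, so the left side is not a superkey — BCNF is violated.
But every attribute on its right side ({B}) is prime, and the same holds for every other non-superkey FD, so 3NF still holds.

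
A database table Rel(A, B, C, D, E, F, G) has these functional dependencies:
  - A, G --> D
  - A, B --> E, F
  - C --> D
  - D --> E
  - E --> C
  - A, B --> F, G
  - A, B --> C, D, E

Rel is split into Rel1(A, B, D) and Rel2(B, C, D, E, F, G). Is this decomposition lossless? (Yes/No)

No

Common attributes: {B, D}; their closure is {B, C, D, E}.
Rel1 ⊄ {B, C, D, E} and Rel2 ⊄ {B, C, D, E}, so the split is lossy.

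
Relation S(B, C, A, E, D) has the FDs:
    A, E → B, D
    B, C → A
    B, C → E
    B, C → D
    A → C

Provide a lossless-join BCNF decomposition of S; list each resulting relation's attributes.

Candidate keys of the original relation: {A, B}, {A, E}, {B, C}.
In {A, B, C, D, E}, {A} is not a superkey ({A}⁺ restricted to this set is {A, C}), so split on A → C into {A, C} and {A, B, D, E}.
{A, C}: every determinant is a superkey — BCNF.
{A, B, D, E}: every determinant is a superkey — BCNF.

{A, B, D, E}; {A, C}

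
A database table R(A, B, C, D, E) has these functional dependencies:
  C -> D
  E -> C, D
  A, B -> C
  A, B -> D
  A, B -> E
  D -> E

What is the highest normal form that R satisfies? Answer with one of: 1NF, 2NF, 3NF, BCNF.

Candidate key: {A, B}. Prime attributes: {A, B}.
C -> D: {C}⁺ = {C, D, E}, which is not all of the attributes, so the left side is not a superkey — BCNF is violated.
Because {D} is non-prime and the left side of C -> D is not a superkey, the relation is not in 3NF.
Checking every proper subset of each key, none determines a non-prime attribute — 2NF is satisfied.

2NF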